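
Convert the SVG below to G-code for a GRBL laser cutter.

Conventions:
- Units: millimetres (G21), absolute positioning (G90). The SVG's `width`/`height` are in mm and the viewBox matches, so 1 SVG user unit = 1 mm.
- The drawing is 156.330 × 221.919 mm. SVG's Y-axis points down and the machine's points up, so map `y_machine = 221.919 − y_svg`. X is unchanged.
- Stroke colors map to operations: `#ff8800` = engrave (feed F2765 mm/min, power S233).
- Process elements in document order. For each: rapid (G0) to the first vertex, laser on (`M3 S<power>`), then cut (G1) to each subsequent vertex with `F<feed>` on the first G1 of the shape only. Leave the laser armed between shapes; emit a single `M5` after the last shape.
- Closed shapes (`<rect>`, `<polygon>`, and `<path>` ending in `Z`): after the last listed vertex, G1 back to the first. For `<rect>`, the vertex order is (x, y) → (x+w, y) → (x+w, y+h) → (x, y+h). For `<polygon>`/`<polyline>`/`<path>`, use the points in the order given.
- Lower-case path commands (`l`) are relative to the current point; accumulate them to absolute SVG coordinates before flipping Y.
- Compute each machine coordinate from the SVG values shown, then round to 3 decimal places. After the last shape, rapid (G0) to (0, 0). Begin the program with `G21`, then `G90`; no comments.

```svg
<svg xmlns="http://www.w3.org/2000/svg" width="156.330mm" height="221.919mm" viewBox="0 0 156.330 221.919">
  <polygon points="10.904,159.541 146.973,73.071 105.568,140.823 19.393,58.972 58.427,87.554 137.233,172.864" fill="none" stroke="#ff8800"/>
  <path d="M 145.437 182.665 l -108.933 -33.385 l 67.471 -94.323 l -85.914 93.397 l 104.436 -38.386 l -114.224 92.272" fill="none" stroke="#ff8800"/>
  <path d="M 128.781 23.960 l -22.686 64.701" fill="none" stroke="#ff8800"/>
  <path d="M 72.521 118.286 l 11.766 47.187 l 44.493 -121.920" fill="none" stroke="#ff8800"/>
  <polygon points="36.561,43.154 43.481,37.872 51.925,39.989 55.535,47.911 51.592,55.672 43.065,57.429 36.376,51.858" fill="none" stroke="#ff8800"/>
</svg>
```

viewBox `0 0 156.330 221.919` with mm width/height → 1 unit = 1 mm. Flip: y_m = 221.919 − y_svg.

**Shape 1** — `<polygon>` closed polygon, stroke `#ff8800` → engrave (S233, F2765). Machine vertices: (10.904,62.378) → (146.973,148.848) → (105.568,81.096) → (19.393,162.947) → (58.427,134.365) → (137.233,49.055) → (10.904,62.378). Closed: final G1 returns to the first vertex.

**Shape 2** — `<path>` open polyline, stroke `#ff8800` → engrave (S233, F2765). Machine vertices: (145.437,39.254) → (36.504,72.639) → (103.975,166.962) → (18.061,73.565) → (122.497,111.951) → (8.273,19.679). Open path.

**Shape 3** — `<path>` line segment, stroke `#ff8800` → engrave (S233, F2765). Machine vertices: (128.781,197.959) → (106.095,133.258). Open path.

**Shape 4** — `<path>` open polyline, stroke `#ff8800` → engrave (S233, F2765). Machine vertices: (72.521,103.633) → (84.287,56.446) → (128.780,178.366). Open path.

**Shape 5** — `<polygon>` regular polygon, stroke `#ff8800` → engrave (S233, F2765). Machine vertices: (36.561,178.765) → (43.481,184.047) → (51.925,181.930) → (55.535,174.008) → (51.592,166.247) → (43.065,164.490) → (36.376,170.061) → (36.561,178.765). Closed: final G1 returns to the first vertex.

G21
G90
G0 X10.904 Y62.378
M3 S233
G1 X146.973 Y148.848 F2765
G1 X105.568 Y81.096
G1 X19.393 Y162.947
G1 X58.427 Y134.365
G1 X137.233 Y49.055
G1 X10.904 Y62.378
G0 X145.437 Y39.254
M3 S233
G1 X36.504 Y72.639 F2765
G1 X103.975 Y166.962
G1 X18.061 Y73.565
G1 X122.497 Y111.951
G1 X8.273 Y19.679
G0 X128.781 Y197.959
M3 S233
G1 X106.095 Y133.258 F2765
G0 X72.521 Y103.633
M3 S233
G1 X84.287 Y56.446 F2765
G1 X128.780 Y178.366
G0 X36.561 Y178.765
M3 S233
G1 X43.481 Y184.047 F2765
G1 X51.925 Y181.930
G1 X55.535 Y174.008
G1 X51.592 Y166.247
G1 X43.065 Y164.490
G1 X36.376 Y170.061
G1 X36.561 Y178.765
M5
G0 X0.000 Y0.000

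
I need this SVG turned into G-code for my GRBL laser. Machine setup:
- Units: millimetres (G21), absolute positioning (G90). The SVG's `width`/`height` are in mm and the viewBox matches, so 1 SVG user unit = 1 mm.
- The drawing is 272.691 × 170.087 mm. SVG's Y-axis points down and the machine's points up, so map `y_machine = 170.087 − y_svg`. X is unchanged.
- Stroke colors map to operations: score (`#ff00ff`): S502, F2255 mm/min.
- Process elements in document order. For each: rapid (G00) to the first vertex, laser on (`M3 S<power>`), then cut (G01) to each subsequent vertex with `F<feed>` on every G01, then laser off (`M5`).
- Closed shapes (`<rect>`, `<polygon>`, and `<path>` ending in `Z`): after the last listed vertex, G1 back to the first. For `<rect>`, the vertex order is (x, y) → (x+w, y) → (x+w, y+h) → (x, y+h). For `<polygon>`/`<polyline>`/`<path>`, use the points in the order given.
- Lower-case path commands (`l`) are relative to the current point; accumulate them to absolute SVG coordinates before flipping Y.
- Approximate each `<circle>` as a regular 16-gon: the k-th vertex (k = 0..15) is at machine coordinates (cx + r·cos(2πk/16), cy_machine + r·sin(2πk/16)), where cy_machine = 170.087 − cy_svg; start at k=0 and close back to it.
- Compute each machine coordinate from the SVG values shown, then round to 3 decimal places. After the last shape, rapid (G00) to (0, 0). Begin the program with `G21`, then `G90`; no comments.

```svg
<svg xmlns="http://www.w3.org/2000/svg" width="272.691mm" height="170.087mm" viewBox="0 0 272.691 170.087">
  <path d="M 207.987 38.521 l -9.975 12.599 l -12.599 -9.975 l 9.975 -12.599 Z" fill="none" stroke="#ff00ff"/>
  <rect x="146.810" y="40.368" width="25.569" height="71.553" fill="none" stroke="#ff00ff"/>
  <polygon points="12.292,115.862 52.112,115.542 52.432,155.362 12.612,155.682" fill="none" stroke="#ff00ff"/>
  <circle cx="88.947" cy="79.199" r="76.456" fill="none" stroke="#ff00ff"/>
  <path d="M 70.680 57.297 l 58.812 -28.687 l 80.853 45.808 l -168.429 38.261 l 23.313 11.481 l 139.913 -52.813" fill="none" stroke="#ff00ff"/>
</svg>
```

G21
G90
G00 X207.987 Y131.566
M3 S502
G01 X198.012 Y118.967 F2255
G01 X185.413 Y128.942 F2255
G01 X195.388 Y141.541 F2255
G01 X207.987 Y131.566 F2255
M5
G00 X146.810 Y129.719
M3 S502
G01 X172.379 Y129.719 F2255
G01 X172.379 Y58.166 F2255
G01 X146.810 Y58.166 F2255
G01 X146.810 Y129.719 F2255
M5
G00 X12.292 Y54.225
M3 S502
G01 X52.112 Y54.545 F2255
G01 X52.432 Y14.725 F2255
G01 X12.612 Y14.405 F2255
G01 X12.292 Y54.225 F2255
M5
G00 X165.403 Y90.888
M3 S502
G01 X159.583 Y120.146 F2255
G01 X143.010 Y144.951 F2255
G01 X118.205 Y161.524 F2255
G01 X88.947 Y167.344 F2255
G01 X59.689 Y161.524 F2255
G01 X34.884 Y144.951 F2255
G01 X18.311 Y120.146 F2255
G01 X12.491 Y90.888 F2255
G01 X18.311 Y61.630 F2255
G01 X34.884 Y36.825 F2255
G01 X59.689 Y20.252 F2255
G01 X88.947 Y14.432 F2255
G01 X118.205 Y20.252 F2255
G01 X143.010 Y36.825 F2255
G01 X159.583 Y61.630 F2255
G01 X165.403 Y90.888 F2255
M5
G00 X70.680 Y112.790
M3 S502
G01 X129.492 Y141.477 F2255
G01 X210.345 Y95.669 F2255
G01 X41.916 Y57.408 F2255
G01 X65.229 Y45.927 F2255
G01 X205.142 Y98.740 F2255
M5
G00 X0.000 Y0.000

Since the viewBox matches the mm dimensions, user units are millimetres directly. The only transform is the Y-flip y_m = 170.087 − y_svg.

Shape 1 is a regular polygon drawn with `<path>`. Its stroke #ff00ff means score at S502, F2255. After flipping Y the toolpath is (207.987,131.566) → (198.012,118.967) → (185.413,128.942) → (195.388,141.541) → (207.987,131.566), returning to the start.

Shape 2 is a rectangle drawn with `<rect>`. Its stroke #ff00ff means score at S502, F2255. After flipping Y the toolpath is (146.810,129.719) → (172.379,129.719) → (172.379,58.166) → (146.810,58.166) → (146.810,129.719), returning to the start.

Shape 3 is a regular polygon drawn with `<polygon>`. Its stroke #ff00ff means score at S502, F2255. After flipping Y the toolpath is (12.292,54.225) → (52.112,54.545) → (52.432,14.725) → (12.612,14.405) → (12.292,54.225), returning to the start.

Shape 4 is a circle drawn with `<circle>`. Its stroke #ff00ff means score at S502, F2255. After flipping Y the toolpath is (165.403,90.888) → (159.583,120.146) → (143.010,144.951) → (118.205,161.524) → (88.947,167.344) → (59.689,161.524) → (34.884,144.951) → (18.311,120.146) → (12.491,90.888) → (18.311,61.630) → (34.884,36.825) → (59.689,20.252) → (88.947,14.432) → (118.205,20.252) → (143.010,36.825) → (159.583,61.630) → (165.403,90.888), returning to the start.

Shape 5 is a open polyline drawn with `<path>`. Its stroke #ff00ff means score at S502, F2255. After flipping Y the toolpath is (70.680,112.790) → (129.492,141.477) → (210.345,95.669) → (41.916,57.408) → (65.229,45.927) → (205.142,98.740).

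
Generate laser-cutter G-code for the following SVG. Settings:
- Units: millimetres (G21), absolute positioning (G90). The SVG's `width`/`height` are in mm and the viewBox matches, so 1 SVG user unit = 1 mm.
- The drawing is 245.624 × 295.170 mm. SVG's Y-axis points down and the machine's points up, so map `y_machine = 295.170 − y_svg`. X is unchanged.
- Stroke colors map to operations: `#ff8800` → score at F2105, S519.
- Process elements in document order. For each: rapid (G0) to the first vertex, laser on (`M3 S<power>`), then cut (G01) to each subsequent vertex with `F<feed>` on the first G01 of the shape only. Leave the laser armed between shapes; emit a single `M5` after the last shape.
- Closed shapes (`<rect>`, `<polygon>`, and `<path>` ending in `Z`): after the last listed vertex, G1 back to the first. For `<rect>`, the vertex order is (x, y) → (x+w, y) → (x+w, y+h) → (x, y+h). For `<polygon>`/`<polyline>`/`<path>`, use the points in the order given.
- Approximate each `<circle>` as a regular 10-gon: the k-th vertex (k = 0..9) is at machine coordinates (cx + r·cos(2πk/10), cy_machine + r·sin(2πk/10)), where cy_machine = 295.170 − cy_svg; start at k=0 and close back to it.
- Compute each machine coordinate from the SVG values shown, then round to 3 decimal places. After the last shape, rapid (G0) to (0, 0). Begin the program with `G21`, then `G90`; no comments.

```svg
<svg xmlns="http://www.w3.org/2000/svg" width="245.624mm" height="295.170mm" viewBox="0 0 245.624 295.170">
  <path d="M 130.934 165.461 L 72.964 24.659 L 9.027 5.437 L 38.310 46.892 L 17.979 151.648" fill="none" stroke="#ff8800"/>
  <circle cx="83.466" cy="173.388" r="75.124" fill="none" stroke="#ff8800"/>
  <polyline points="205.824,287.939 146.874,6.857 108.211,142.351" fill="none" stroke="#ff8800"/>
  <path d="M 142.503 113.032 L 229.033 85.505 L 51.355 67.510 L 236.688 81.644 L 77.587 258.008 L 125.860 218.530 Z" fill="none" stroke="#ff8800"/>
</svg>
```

viewBox `0 0 245.624 295.170` with mm width/height → 1 unit = 1 mm. Flip: y_m = 295.170 − y_svg.

**Shape 1** — `<path>` open polyline, stroke `#ff8800` → score (S519, F2105). Machine vertices: (130.934,129.709) → (72.964,270.511) → (9.027,289.733) → (38.310,248.278) → (17.979,143.522). Open path.

**Shape 2** — `<circle>` circle, stroke `#ff8800` → score (S519, F2105). Machine vertices: (158.590,121.782) → (144.243,165.939) → (106.681,193.229) → (60.251,193.229) → (22.689,165.939) → (8.342,121.782) → (22.689,77.625) → (60.251,50.335) → (106.681,50.335) → (144.243,77.625) → (158.590,121.782). Closed: final G1 returns to the first vertex.

**Shape 3** — `<polyline>` open polyline, stroke `#ff8800` → score (S519, F2105). Machine vertices: (205.824,7.231) → (146.874,288.313) → (108.211,152.819). Open path.

**Shape 4** — `<path>` closed polygon, stroke `#ff8800` → score (S519, F2105). Machine vertices: (142.503,182.138) → (229.033,209.665) → (51.355,227.660) → (236.688,213.526) → (77.587,37.162) → (125.860,76.640) → (142.503,182.138). Closed: final G1 returns to the first vertex.

G21
G90
G0 X130.934 Y129.709
M3 S519
G01 X72.964 Y270.511 F2105
G01 X9.027 Y289.733
G01 X38.310 Y248.278
G01 X17.979 Y143.522
G0 X158.590 Y121.782
M3 S519
G01 X144.243 Y165.939 F2105
G01 X106.681 Y193.229
G01 X60.251 Y193.229
G01 X22.689 Y165.939
G01 X8.342 Y121.782
G01 X22.689 Y77.625
G01 X60.251 Y50.335
G01 X106.681 Y50.335
G01 X144.243 Y77.625
G01 X158.590 Y121.782
G0 X205.824 Y7.231
M3 S519
G01 X146.874 Y288.313 F2105
G01 X108.211 Y152.819
G0 X142.503 Y182.138
M3 S519
G01 X229.033 Y209.665 F2105
G01 X51.355 Y227.660
G01 X236.688 Y213.526
G01 X77.587 Y37.162
G01 X125.860 Y76.640
G01 X142.503 Y182.138
M5
G0 X0.000 Y0.000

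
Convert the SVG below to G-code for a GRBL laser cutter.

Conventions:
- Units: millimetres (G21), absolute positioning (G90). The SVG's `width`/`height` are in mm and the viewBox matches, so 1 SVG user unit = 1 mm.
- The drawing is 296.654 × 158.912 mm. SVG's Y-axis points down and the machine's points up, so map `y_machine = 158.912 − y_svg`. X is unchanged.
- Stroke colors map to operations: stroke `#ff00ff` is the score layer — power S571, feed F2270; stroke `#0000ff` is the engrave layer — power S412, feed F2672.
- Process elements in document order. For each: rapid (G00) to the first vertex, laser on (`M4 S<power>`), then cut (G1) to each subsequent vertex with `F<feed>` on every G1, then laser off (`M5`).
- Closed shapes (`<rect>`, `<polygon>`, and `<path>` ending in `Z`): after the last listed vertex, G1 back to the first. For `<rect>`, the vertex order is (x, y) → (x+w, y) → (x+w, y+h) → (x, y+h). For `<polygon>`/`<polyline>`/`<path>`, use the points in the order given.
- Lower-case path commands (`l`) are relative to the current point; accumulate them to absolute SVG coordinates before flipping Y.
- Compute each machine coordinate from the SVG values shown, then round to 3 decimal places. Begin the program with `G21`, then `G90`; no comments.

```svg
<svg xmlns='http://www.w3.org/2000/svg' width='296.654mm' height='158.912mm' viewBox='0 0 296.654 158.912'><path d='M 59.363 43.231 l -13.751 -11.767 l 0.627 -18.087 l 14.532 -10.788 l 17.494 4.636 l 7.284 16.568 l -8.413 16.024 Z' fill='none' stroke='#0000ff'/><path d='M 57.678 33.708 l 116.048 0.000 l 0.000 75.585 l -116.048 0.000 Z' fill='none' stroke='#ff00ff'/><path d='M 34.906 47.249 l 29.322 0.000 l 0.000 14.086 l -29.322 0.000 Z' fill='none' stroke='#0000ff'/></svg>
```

G21
G90
G00 X59.363 Y115.681
M4 S412
G1 X45.612 Y127.448 F2672
G1 X46.239 Y145.535 F2672
G1 X60.771 Y156.323 F2672
G1 X78.265 Y151.687 F2672
G1 X85.549 Y135.119 F2672
G1 X77.136 Y119.095 F2672
G1 X59.363 Y115.681 F2672
M5
G00 X57.678 Y125.204
M4 S571
G1 X173.726 Y125.204 F2270
G1 X173.726 Y49.619 F2270
G1 X57.678 Y49.619 F2270
G1 X57.678 Y125.204 F2270
M5
G00 X34.906 Y111.663
M4 S412
G1 X64.228 Y111.663 F2672
G1 X64.228 Y97.577 F2672
G1 X34.906 Y97.577 F2672
G1 X34.906 Y111.663 F2672
M5

1 u = 1 mm; y_m = 158.912 − y.

[1] `<path>` regular polygon, #0000ff→engrave S412 F2672: (59.363,115.681) → (45.612,127.448) → (46.239,145.535) → (60.771,156.323) → (78.265,151.687) → (85.549,135.119) → (77.136,119.095) → (59.363,115.681) (closed)

[2] `<path>` rectangle, #ff00ff→score S571 F2270: (57.678,125.204) → (173.726,125.204) → (173.726,49.619) → (57.678,49.619) → (57.678,125.204) (closed)

[3] `<path>` rectangle, #0000ff→engrave S412 F2672: (34.906,111.663) → (64.228,111.663) → (64.228,97.577) → (34.906,97.577) → (34.906,111.663) (closed)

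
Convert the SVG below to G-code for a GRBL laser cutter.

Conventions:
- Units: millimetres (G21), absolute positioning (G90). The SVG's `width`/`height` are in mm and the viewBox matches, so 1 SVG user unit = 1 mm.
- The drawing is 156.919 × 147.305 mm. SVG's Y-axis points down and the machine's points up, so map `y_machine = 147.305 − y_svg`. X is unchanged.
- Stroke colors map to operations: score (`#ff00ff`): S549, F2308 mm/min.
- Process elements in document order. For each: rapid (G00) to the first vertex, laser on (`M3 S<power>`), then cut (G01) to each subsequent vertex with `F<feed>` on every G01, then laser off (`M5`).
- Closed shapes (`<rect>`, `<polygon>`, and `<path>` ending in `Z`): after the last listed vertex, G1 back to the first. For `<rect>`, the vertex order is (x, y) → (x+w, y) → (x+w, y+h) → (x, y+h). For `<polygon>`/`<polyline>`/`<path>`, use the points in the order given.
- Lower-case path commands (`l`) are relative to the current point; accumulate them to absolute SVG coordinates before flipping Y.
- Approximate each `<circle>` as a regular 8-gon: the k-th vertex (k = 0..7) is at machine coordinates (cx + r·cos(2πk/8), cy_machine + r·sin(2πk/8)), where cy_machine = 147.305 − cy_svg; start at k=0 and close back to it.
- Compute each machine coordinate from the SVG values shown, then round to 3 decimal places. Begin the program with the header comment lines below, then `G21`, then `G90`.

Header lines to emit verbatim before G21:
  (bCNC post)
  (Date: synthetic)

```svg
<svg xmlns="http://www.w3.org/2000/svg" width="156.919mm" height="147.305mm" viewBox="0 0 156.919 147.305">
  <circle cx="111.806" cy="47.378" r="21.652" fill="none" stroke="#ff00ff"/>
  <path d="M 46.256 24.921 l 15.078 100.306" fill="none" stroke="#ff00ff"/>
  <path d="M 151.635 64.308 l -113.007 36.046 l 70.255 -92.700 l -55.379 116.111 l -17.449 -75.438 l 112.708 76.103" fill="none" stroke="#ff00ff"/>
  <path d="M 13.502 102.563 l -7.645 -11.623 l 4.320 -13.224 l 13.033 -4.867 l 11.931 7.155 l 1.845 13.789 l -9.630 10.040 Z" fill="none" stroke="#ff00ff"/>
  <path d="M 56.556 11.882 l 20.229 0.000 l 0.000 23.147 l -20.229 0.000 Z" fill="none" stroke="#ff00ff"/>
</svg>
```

(bCNC post)
(Date: synthetic)
G21
G90
G00 X133.458 Y99.927
M3 S549
G01 X127.116 Y115.237 F2308
G01 X111.806 Y121.579 F2308
G01 X96.496 Y115.237 F2308
G01 X90.154 Y99.927 F2308
G01 X96.496 Y84.617 F2308
G01 X111.806 Y78.275 F2308
G01 X127.116 Y84.617 F2308
G01 X133.458 Y99.927 F2308
M5
G00 X46.256 Y122.384
M3 S549
G01 X61.334 Y22.078 F2308
M5
G00 X151.635 Y82.997
M3 S549
G01 X38.628 Y46.951 F2308
G01 X108.883 Y139.651 F2308
G01 X53.504 Y23.540 F2308
G01 X36.055 Y98.978 F2308
G01 X148.763 Y22.875 F2308
M5
G00 X13.502 Y44.742
M3 S549
G01 X5.857 Y56.365 F2308
G01 X10.177 Y69.589 F2308
G01 X23.210 Y74.456 F2308
G01 X35.141 Y67.301 F2308
G01 X36.986 Y53.512 F2308
G01 X27.356 Y43.472 F2308
G01 X13.502 Y44.742 F2308
M5
G00 X56.556 Y135.423
M3 S549
G01 X76.785 Y135.423 F2308
G01 X76.785 Y112.276 F2308
G01 X56.556 Y112.276 F2308
G01 X56.556 Y135.423 F2308
M5

1 u = 1 mm; y_m = 147.305 − y.

[1] `<circle>` circle, #ff00ff→score S549 F2308: (133.458,99.927) → (127.116,115.237) → (111.806,121.579) → (96.496,115.237) → (90.154,99.927) → (96.496,84.617) → (111.806,78.275) → (127.116,84.617) → (133.458,99.927) (closed)

[2] `<path>` line segment, #ff00ff→score S549 F2308: (46.256,122.384) → (61.334,22.078)

[3] `<path>` open polyline, #ff00ff→score S549 F2308: (151.635,82.997) → (38.628,46.951) → (108.883,139.651) → (53.504,23.540) → (36.055,98.978) → (148.763,22.875)

[4] `<path>` regular polygon, #ff00ff→score S549 F2308: (13.502,44.742) → (5.857,56.365) → (10.177,69.589) → (23.210,74.456) → (35.141,67.301) → (36.986,53.512) → (27.356,43.472) → (13.502,44.742) (closed)

[5] `<path>` rectangle, #ff00ff→score S549 F2308: (56.556,135.423) → (76.785,135.423) → (76.785,112.276) → (56.556,112.276) → (56.556,135.423) (closed)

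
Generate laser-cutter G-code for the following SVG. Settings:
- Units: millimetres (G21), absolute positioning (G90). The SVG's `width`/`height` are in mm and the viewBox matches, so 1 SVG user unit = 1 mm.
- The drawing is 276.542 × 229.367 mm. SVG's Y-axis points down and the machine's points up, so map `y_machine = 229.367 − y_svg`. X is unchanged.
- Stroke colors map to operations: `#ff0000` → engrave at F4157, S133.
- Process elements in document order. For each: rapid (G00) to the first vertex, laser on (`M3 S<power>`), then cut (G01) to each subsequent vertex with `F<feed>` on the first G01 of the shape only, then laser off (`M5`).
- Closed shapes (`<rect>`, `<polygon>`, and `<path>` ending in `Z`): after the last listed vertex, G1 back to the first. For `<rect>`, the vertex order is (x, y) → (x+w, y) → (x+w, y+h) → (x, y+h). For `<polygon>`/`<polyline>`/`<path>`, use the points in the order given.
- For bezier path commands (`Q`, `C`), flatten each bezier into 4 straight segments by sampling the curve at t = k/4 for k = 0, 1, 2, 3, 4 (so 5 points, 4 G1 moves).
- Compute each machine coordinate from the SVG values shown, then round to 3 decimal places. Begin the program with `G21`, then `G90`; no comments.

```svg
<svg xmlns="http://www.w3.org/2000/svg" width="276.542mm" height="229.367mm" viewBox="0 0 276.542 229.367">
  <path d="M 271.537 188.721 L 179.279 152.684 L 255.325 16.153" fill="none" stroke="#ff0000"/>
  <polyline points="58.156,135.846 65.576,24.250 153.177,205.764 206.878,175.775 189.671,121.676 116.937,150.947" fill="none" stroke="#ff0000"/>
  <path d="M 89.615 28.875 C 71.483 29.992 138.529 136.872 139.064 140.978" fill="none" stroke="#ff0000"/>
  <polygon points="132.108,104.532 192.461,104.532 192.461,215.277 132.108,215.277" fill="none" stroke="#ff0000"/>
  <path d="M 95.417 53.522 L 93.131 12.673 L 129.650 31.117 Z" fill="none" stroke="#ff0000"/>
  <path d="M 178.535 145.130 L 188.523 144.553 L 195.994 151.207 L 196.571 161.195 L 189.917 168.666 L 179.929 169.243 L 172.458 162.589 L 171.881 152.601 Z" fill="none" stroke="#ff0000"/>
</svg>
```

Since the viewBox matches the mm dimensions, user units are millimetres directly. The only transform is the Y-flip y_m = 229.367 − y_svg.

Shape 1 is a open polyline drawn with `<path>`. Its stroke #ff0000 means engrave at S133, F4157. After flipping Y the toolpath is (271.537,40.646) → (179.279,76.683) → (255.325,213.214).

Shape 2 is a open polyline drawn with `<polyline>`. Its stroke #ff0000 means engrave at S133, F4157. After flipping Y the toolpath is (58.156,93.521) → (65.576,205.117) → (153.177,23.603) → (206.878,53.592) → (189.671,107.691) → (116.937,78.420).

Shape 3 is a cubic bezier drawn with `<path>`. Its stroke #ff0000 means engrave at S133, F4157. After flipping Y the toolpath is (89.615,200.492) → (89.617,183.082) → (107.339,145.561) → (128.562,107.480) → (139.064,88.389).

Shape 4 is a rectangle drawn with `<polygon>`. Its stroke #ff0000 means engrave at S133, F4157. After flipping Y the toolpath is (132.108,124.835) → (192.461,124.835) → (192.461,14.090) → (132.108,14.090) → (132.108,124.835), returning to the start.

Shape 5 is a regular polygon drawn with `<path>`. Its stroke #ff0000 means engrave at S133, F4157. After flipping Y the toolpath is (95.417,175.845) → (93.131,216.694) → (129.650,198.250) → (95.417,175.845), returning to the start.

Shape 6 is a regular polygon drawn with `<path>`. Its stroke #ff0000 means engrave at S133, F4157. After flipping Y the toolpath is (178.535,84.237) → (188.523,84.814) → (195.994,78.160) → (196.571,68.172) → (189.917,60.701) → (179.929,60.124) → (172.458,66.778) → (171.881,76.766) → (178.535,84.237), returning to the start.

G21
G90
G00 X271.537 Y40.646
M3 S133
G01 X179.279 Y76.683 F4157
G01 X255.325 Y213.214
M5
G00 X58.156 Y93.521
M3 S133
G01 X65.576 Y205.117 F4157
G01 X153.177 Y23.603
G01 X206.878 Y53.592
G01 X189.671 Y107.691
G01 X116.937 Y78.420
M5
G00 X89.615 Y200.492
M3 S133
G01 X89.617 Y183.082 F4157
G01 X107.339 Y145.561
G01 X128.562 Y107.480
G01 X139.064 Y88.389
M5
G00 X132.108 Y124.835
M3 S133
G01 X192.461 Y124.835 F4157
G01 X192.461 Y14.090
G01 X132.108 Y14.090
G01 X132.108 Y124.835
M5
G00 X95.417 Y175.845
M3 S133
G01 X93.131 Y216.694 F4157
G01 X129.650 Y198.250
G01 X95.417 Y175.845
M5
G00 X178.535 Y84.237
M3 S133
G01 X188.523 Y84.814 F4157
G01 X195.994 Y78.160
G01 X196.571 Y68.172
G01 X189.917 Y60.701
G01 X179.929 Y60.124
G01 X172.458 Y66.778
G01 X171.881 Y76.766
G01 X178.535 Y84.237
M5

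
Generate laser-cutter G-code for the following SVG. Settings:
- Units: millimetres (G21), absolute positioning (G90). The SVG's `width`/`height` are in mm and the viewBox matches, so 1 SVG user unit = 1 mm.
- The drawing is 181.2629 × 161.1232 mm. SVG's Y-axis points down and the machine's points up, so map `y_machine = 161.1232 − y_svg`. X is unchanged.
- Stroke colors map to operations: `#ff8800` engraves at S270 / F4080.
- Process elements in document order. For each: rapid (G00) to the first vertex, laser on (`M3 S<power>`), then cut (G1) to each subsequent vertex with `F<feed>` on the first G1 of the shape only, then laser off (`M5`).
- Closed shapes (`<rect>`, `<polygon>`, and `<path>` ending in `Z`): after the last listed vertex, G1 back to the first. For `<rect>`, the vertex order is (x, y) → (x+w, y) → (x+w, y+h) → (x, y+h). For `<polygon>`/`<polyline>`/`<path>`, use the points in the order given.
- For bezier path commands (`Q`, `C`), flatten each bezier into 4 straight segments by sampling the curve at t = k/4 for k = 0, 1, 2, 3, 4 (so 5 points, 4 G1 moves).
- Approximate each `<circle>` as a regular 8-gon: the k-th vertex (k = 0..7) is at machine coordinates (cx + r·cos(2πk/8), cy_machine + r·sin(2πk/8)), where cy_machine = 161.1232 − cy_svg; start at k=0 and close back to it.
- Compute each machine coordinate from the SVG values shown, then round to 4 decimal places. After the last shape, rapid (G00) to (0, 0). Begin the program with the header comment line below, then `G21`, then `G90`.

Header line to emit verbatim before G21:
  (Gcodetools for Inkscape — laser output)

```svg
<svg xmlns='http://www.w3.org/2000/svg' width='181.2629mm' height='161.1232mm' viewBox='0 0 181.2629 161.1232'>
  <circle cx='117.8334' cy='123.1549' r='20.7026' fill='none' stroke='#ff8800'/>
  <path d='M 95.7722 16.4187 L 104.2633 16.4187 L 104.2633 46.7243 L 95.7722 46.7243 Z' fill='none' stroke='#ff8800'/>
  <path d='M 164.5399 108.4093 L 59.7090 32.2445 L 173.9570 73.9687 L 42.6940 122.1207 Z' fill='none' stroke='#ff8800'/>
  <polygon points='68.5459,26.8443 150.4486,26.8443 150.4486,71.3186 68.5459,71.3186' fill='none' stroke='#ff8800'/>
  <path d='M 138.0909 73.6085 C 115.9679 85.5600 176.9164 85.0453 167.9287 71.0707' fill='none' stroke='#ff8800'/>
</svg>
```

1 u = 1 mm; y_m = 161.1232 − y.

[1] `<circle>` circle, #ff8800→engrave S270 F4080: (138.5360,37.9683) → (132.4723,52.6072) → (117.8334,58.6709) → (103.1945,52.6072) → (97.1308,37.9683) → (103.1945,23.3294) → (117.8334,17.2657) → (132.4723,23.3294) → (138.5360,37.9683) (closed)

[2] `<path>` rectangle, #ff8800→engrave S270 F4080: (95.7722,144.7045) → (104.2633,144.7045) → (104.2633,114.3989) → (95.7722,114.3989) → (95.7722,144.7045) (closed)

[3] `<path>` closed polygon, #ff8800→engrave S270 F4080: (164.5399,52.7139) → (59.7090,128.8787) → (173.9570,87.1545) → (42.6940,39.0025) → (164.5399,52.7139) (closed)

[4] `<polygon>` rectangle, #ff8800→engrave S270 F4080: (68.5459,134.2789) → (150.4486,134.2789) → (150.4486,89.8046) → (68.5459,89.8046) → (68.5459,134.2789) (closed)

[5] `<path>` cubic bezier, #ff8800→engrave S270 F4080: (138.0909,87.5147) → (134.6838,80.9040) → (148.0841,79.0613) → (163.9472,82.0798) → (167.9287,90.0525)

(Gcodetools for Inkscape — laser output)
G21
G90
G00 X138.5360 Y37.9683
M3 S270
G1 X132.4723 Y52.6072 F4080
G1 X117.8334 Y58.6709
G1 X103.1945 Y52.6072
G1 X97.1308 Y37.9683
G1 X103.1945 Y23.3294
G1 X117.8334 Y17.2657
G1 X132.4723 Y23.3294
G1 X138.5360 Y37.9683
M5
G00 X95.7722 Y144.7045
M3 S270
G1 X104.2633 Y144.7045 F4080
G1 X104.2633 Y114.3989
G1 X95.7722 Y114.3989
G1 X95.7722 Y144.7045
M5
G00 X164.5399 Y52.7139
M3 S270
G1 X59.7090 Y128.8787 F4080
G1 X173.9570 Y87.1545
G1 X42.6940 Y39.0025
G1 X164.5399 Y52.7139
M5
G00 X68.5459 Y134.2789
M3 S270
G1 X150.4486 Y134.2789 F4080
G1 X150.4486 Y89.8046
G1 X68.5459 Y89.8046
G1 X68.5459 Y134.2789
M5
G00 X138.0909 Y87.5147
M3 S270
G1 X134.6838 Y80.9040 F4080
G1 X148.0841 Y79.0613
G1 X163.9472 Y82.0798
G1 X167.9287 Y90.0525
M5
G00 X0.0000 Y0.0000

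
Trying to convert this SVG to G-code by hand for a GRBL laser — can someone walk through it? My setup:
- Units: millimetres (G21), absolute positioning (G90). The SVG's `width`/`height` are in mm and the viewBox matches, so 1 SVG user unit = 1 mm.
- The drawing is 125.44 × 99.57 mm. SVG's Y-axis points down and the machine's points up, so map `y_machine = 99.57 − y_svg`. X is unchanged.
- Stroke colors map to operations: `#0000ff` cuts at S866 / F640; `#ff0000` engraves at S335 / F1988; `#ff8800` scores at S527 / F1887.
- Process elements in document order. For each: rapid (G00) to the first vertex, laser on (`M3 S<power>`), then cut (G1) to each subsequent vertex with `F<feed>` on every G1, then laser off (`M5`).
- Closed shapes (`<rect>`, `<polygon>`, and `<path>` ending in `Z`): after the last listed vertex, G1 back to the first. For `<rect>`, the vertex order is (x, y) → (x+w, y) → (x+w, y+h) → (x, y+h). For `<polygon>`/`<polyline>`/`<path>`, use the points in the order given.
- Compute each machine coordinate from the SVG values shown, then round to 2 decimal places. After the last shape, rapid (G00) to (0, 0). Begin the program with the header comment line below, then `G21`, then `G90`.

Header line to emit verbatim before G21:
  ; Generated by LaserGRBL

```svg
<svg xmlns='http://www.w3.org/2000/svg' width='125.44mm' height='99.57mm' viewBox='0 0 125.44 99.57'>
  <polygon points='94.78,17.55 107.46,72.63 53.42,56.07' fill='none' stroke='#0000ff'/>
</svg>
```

Since the viewBox matches the mm dimensions, user units are millimetres directly. The only transform is the Y-flip y_m = 99.57 − y_svg.

Shape 1 is a regular polygon drawn with `<polygon>`. Its stroke #0000ff means cut at S866, F640. After flipping Y the toolpath is (94.78,82.02) → (107.46,26.94) → (53.42,43.50) → (94.78,82.02), returning to the start.

; Generated by LaserGRBL
G21
G90
G00 X94.78 Y82.02
M3 S866
G1 X107.46 Y26.94 F640
G1 X53.42 Y43.50 F640
G1 X94.78 Y82.02 F640
M5
G00 X0.00 Y0.00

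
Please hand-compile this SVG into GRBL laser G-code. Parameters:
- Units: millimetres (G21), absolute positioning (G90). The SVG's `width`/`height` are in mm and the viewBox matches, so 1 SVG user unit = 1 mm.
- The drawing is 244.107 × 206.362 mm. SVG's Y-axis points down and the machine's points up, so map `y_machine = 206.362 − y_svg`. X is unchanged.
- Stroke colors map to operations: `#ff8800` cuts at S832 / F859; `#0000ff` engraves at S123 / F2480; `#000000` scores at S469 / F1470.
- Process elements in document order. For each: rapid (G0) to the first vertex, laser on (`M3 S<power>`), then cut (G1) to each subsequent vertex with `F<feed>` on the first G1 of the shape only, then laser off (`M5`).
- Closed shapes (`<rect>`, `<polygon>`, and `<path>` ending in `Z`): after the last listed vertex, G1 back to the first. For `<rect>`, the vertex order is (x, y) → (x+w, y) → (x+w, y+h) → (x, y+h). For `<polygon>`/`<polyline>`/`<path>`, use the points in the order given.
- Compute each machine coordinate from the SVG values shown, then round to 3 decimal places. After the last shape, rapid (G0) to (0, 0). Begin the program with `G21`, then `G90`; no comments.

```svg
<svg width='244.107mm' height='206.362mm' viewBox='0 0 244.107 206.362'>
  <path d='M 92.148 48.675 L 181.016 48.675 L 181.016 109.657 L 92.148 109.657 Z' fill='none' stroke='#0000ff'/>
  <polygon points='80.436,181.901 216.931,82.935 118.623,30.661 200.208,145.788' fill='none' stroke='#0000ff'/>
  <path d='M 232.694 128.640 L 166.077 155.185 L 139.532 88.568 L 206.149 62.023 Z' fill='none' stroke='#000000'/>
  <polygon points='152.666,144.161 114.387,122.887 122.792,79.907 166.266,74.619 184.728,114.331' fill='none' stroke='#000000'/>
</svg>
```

Since the viewBox matches the mm dimensions, user units are millimetres directly. The only transform is the Y-flip y_m = 206.362 − y_svg.

Shape 1 is a rectangle drawn with `<path>`. Its stroke #0000ff means engrave at S123, F2480. After flipping Y the toolpath is (92.148,157.687) → (181.016,157.687) → (181.016,96.705) → (92.148,96.705) → (92.148,157.687), returning to the start.

Shape 2 is a closed polygon drawn with `<polygon>`. Its stroke #0000ff means engrave at S123, F2480. After flipping Y the toolpath is (80.436,24.461) → (216.931,123.427) → (118.623,175.701) → (200.208,60.574) → (80.436,24.461), returning to the start.

Shape 3 is a regular polygon drawn with `<path>`. Its stroke #000000 means score at S469, F1470. After flipping Y the toolpath is (232.694,77.722) → (166.077,51.177) → (139.532,117.794) → (206.149,144.339) → (232.694,77.722), returning to the start.

Shape 4 is a regular polygon drawn with `<polygon>`. Its stroke #000000 means score at S469, F1470. After flipping Y the toolpath is (152.666,62.201) → (114.387,83.475) → (122.792,126.455) → (166.266,131.743) → (184.728,92.031) → (152.666,62.201), returning to the start.

G21
G90
G0 X92.148 Y157.687
M3 S123
G1 X181.016 Y157.687 F2480
G1 X181.016 Y96.705
G1 X92.148 Y96.705
G1 X92.148 Y157.687
M5
G0 X80.436 Y24.461
M3 S123
G1 X216.931 Y123.427 F2480
G1 X118.623 Y175.701
G1 X200.208 Y60.574
G1 X80.436 Y24.461
M5
G0 X232.694 Y77.722
M3 S469
G1 X166.077 Y51.177 F1470
G1 X139.532 Y117.794
G1 X206.149 Y144.339
G1 X232.694 Y77.722
M5
G0 X152.666 Y62.201
M3 S469
G1 X114.387 Y83.475 F1470
G1 X122.792 Y126.455
G1 X166.266 Y131.743
G1 X184.728 Y92.031
G1 X152.666 Y62.201
M5
G0 X0.000 Y0.000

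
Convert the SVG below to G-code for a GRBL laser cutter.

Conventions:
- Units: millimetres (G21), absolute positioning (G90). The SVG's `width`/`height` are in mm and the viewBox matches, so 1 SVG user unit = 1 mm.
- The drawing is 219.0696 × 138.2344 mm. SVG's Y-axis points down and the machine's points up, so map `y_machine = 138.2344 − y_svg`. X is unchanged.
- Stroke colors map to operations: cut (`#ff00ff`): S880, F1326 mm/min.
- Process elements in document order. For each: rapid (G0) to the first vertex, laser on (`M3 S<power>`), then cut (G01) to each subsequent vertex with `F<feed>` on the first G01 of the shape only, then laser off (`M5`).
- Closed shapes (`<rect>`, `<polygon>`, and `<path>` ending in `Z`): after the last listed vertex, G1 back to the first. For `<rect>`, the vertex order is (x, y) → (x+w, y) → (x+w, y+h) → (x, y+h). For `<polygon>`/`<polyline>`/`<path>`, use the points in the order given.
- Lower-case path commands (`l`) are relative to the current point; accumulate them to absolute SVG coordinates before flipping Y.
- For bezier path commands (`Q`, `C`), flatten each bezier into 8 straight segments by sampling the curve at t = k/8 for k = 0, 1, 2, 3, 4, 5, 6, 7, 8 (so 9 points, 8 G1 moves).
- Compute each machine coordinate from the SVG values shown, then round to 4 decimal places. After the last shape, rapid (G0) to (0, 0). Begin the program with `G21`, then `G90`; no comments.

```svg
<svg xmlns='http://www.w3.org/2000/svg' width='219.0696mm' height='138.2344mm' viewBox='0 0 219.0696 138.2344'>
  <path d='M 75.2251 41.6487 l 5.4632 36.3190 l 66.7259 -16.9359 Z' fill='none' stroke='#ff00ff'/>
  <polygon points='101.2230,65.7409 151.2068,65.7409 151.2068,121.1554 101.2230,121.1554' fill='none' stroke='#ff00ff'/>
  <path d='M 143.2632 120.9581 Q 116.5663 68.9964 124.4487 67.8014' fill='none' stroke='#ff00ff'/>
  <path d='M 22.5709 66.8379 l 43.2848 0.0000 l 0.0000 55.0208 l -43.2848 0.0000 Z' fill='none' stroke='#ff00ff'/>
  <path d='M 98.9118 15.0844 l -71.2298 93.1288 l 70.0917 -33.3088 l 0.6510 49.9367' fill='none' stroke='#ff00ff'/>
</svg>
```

G21
G90
G0 X75.2251 Y96.5857
M3 S880
G01 X80.6883 Y60.2667 F1326
G01 X147.4142 Y77.2026
G01 X75.2251 Y96.5857
M5
G0 X101.2230 Y72.4935
M3 S880
G01 X151.2068 Y72.4935 F1326
G01 X151.2068 Y17.0790
G01 X101.2230 Y17.0790
G01 X101.2230 Y72.4935
M5
G0 X143.2632 Y17.2763
M3 S880
G01 X137.1293 Y29.4735 F1326
G01 X132.0760 Y40.0842
G01 X128.1032 Y49.1085
G01 X125.2111 Y56.5463
G01 X123.3996 Y62.3977
G01 X122.6687 Y66.6626
G01 X123.0184 Y69.3410
G01 X124.4487 Y70.4330
M5
G0 X22.5709 Y71.3965
M3 S880
G01 X65.8557 Y71.3965 F1326
G01 X65.8557 Y16.3757
G01 X22.5709 Y16.3757
G01 X22.5709 Y71.3965
M5
G0 X98.9118 Y123.1500
M3 S880
G01 X27.6820 Y30.0212 F1326
G01 X97.7737 Y63.3300
G01 X98.4247 Y13.3933
M5
G0 X0.0000 Y0.0000

Since the viewBox matches the mm dimensions, user units are millimetres directly. The only transform is the Y-flip y_m = 138.2344 − y_svg.

Shape 1 is a closed polygon drawn with `<path>`. Its stroke #ff00ff means cut at S880, F1326. After flipping Y the toolpath is (75.2251,96.5857) → (80.6883,60.2667) → (147.4142,77.2026) → (75.2251,96.5857), returning to the start.

Shape 2 is a rectangle drawn with `<polygon>`. Its stroke #ff00ff means cut at S880, F1326. After flipping Y the toolpath is (101.2230,72.4935) → (151.2068,72.4935) → (151.2068,17.0790) → (101.2230,17.0790) → (101.2230,72.4935), returning to the start.

Shape 3 is a quadratic bezier drawn with `<path>`. Its stroke #ff00ff means cut at S880, F1326. After flipping Y the toolpath is (143.2632,17.2763) → (137.1293,29.4735) → (132.0760,40.0842) → (128.1032,49.1085) → (125.2111,56.5463) → (123.3996,62.3977) → (122.6687,66.6626) → (123.0184,69.3410) → (124.4487,70.4330).

Shape 4 is a rectangle drawn with `<path>`. Its stroke #ff00ff means cut at S880, F1326. After flipping Y the toolpath is (22.5709,71.3965) → (65.8557,71.3965) → (65.8557,16.3757) → (22.5709,16.3757) → (22.5709,71.3965), returning to the start.

Shape 5 is a open polyline drawn with `<path>`. Its stroke #ff00ff means cut at S880, F1326. After flipping Y the toolpath is (98.9118,123.1500) → (27.6820,30.0212) → (97.7737,63.3300) → (98.4247,13.3933).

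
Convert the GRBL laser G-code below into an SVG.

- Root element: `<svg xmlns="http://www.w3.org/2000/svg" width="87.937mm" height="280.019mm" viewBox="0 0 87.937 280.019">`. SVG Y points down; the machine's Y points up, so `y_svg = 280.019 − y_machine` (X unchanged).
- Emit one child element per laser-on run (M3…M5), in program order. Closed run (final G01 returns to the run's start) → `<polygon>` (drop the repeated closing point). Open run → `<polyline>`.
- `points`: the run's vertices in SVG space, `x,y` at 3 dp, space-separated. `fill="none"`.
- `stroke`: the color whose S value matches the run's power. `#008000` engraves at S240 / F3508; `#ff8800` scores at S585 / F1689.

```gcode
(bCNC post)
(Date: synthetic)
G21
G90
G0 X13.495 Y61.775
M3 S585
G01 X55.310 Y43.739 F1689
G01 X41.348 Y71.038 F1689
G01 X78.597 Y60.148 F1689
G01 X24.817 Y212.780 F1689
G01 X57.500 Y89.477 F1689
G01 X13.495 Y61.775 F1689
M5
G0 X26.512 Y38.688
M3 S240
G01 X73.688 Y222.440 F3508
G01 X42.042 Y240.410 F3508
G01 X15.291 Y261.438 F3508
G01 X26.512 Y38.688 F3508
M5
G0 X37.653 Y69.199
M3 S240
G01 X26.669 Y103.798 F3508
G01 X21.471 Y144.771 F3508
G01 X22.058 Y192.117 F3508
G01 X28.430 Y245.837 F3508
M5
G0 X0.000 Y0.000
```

<svg xmlns="http://www.w3.org/2000/svg" width="87.937mm" height="280.019mm" viewBox="0 0 87.937 280.019">
  <polygon points="13.495,218.244 55.310,236.280 41.348,208.981 78.597,219.871 24.817,67.239 57.500,190.542" fill="none" stroke="#ff8800"/>
  <polygon points="26.512,241.331 73.688,57.579 42.042,39.609 15.291,18.581" fill="none" stroke="#008000"/>
  <polyline points="37.653,210.820 26.669,176.221 21.471,135.248 22.058,87.902 28.430,34.182" fill="none" stroke="#008000"/>
</svg>

y_svg = 280.019 − y_m.

[1] S585→`#ff8800` (score); closed run; points: 13.495,218.244 55.310,236.280 41.348,208.981 78.597,219.871 24.817,67.239 57.500,190.542

[2] S240→`#008000` (engrave); closed run; points: 26.512,241.331 73.688,57.579 42.042,39.609 15.291,18.581

[3] S240→`#008000` (engrave); open run; points: 37.653,210.820 26.669,176.221 21.471,135.248 22.058,87.902 28.430,34.182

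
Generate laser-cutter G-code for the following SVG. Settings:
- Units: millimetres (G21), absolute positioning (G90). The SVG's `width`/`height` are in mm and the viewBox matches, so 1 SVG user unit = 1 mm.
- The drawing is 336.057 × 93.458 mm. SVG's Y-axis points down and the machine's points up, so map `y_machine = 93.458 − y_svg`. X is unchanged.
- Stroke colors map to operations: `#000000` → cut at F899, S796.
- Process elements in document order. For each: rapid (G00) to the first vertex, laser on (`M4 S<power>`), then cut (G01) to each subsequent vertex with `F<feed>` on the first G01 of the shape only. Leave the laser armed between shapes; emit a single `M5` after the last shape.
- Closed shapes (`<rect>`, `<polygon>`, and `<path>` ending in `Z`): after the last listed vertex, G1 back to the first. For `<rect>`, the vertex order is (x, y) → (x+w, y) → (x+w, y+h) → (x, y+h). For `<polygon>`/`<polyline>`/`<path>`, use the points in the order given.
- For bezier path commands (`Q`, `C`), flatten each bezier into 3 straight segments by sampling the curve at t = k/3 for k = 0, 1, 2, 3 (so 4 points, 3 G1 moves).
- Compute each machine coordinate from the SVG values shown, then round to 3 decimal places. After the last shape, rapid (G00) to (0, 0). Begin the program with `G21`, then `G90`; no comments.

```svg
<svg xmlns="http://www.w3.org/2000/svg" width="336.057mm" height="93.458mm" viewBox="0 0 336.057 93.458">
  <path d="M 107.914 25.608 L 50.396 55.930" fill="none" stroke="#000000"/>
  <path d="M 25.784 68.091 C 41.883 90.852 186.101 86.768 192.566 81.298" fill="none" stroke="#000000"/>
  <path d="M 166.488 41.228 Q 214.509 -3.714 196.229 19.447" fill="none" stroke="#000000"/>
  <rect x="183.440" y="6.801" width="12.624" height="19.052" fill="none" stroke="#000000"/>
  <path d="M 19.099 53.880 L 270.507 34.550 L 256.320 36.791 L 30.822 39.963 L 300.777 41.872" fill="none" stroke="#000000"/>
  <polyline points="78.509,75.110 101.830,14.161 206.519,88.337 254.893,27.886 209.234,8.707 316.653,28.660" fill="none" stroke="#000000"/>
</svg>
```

G21
G90
G00 X107.914 Y67.850
M4 S796
G01 X50.396 Y37.528 F899
G00 X25.784 Y25.367
M4 S796
G01 X74.742 Y10.611 F899
G01 X150.030 Y8.095
G01 X192.566 Y12.160
G00 X166.488 Y52.230
M4 S796
G01 X191.135 Y74.624 F899
G01 X201.049 Y81.885
G01 X196.229 Y74.011
G00 X183.440 Y86.657
M4 S796
G01 X196.064 Y86.657 F899
G01 X196.064 Y67.605
G01 X183.440 Y67.605
G01 X183.440 Y86.657
G00 X19.099 Y39.578
M4 S796
G01 X270.507 Y58.908 F899
G01 X256.320 Y56.667
G01 X30.822 Y53.495
G01 X300.777 Y51.586
G00 X78.509 Y18.348
M4 S796
G01 X101.830 Y79.297 F899
G01 X206.519 Y5.121
G01 X254.893 Y65.572
G01 X209.234 Y84.751
G01 X316.653 Y64.798
M5
G00 X0.000 Y0.000

viewBox `0 0 336.057 93.458` with mm width/height → 1 unit = 1 mm. Flip: y_m = 93.458 − y_svg.

**Shape 1** — `<path>` line segment, stroke `#000000` → cut (S796, F899). Machine vertices: (107.914,67.850) → (50.396,37.528). Open path.

**Shape 2** — `<path>` cubic bezier, stroke `#000000` → cut (S796, F899). Control points (SVG): P0=(25.784,68.091), P1=(41.883,90.852), P2=(186.101,86.768), P3=(192.566,81.298); sampled at t=k/3. Machine vertices: (25.784,25.367) → (74.742,10.611) → (150.030,8.095) → (192.566,12.160). Open path.

**Shape 3** — `<path>` quadratic bezier, stroke `#000000` → cut (S796, F899). Control points (SVG): P0=(166.488,41.228), P1=(214.509,-3.714), P2=(196.229,19.447); sampled at t=k/3. Machine vertices: (166.488,52.230) → (191.135,74.624) → (201.049,81.885) → (196.229,74.011). Open path.

**Shape 4** — `<rect>` rectangle, stroke `#000000` → cut (S796, F899). Machine vertices: (183.440,86.657) → (196.064,86.657) → (196.064,67.605) → (183.440,67.605) → (183.440,86.657). Closed: final G1 returns to the first vertex.

**Shape 5** — `<path>` open polyline, stroke `#000000` → cut (S796, F899). Machine vertices: (19.099,39.578) → (270.507,58.908) → (256.320,56.667) → (30.822,53.495) → (300.777,51.586). Open path.

**Shape 6** — `<polyline>` open polyline, stroke `#000000` → cut (S796, F899). Machine vertices: (78.509,18.348) → (101.830,79.297) → (206.519,5.121) → (254.893,65.572) → (209.234,84.751) → (316.653,64.798). Open path.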